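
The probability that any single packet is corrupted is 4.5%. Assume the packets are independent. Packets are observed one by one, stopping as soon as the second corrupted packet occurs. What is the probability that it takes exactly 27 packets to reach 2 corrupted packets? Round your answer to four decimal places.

0.0167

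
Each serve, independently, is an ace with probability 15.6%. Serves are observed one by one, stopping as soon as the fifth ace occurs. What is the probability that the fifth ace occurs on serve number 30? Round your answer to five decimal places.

0.03161

Y = trial on which the fifth success occurs; negative binomial, r=5, p=0.156.
P(Y=30) = C(29,4) · p^5 · (1−p)^25
= 23751 · 9.239e-05 · 0.014407 = 0.0316130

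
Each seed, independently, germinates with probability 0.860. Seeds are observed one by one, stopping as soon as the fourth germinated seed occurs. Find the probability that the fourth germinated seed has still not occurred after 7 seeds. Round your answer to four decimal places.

Needing more than 7 seeds ⇔ fewer than 4 successes in the first 7. With X ~ Binomial(7, 0.86), P(Y > 7) = P(X ≤ 3).
  k=0: C(7,0)·0.86^0·0.14^7 = 0.000001
  k=1: C(7,1)·0.86^1·0.14^6 = 0.000045
  k=2: C(7,2)·0.86^2·0.14^5 = 0.000835
  k=3: C(7,3)·0.86^3·0.14^4 = 0.008552
P(X ≤ 3) = 0.009434

0.0094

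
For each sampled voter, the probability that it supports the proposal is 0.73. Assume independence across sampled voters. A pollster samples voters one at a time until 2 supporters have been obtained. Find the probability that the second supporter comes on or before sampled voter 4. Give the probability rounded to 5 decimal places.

0.93721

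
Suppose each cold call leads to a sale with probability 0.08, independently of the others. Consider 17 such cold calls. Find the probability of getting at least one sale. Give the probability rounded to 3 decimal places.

0.758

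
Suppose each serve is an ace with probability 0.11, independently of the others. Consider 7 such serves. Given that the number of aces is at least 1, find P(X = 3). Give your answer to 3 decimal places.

0.052

X ~ Binomial(7, 0.11). Want P(X=3 | X≥1) = P(X=3) / P(X≥1).
P(X=3) = C(7,3)·0.11^3·0.89^4 = 0.02923
P(X≥1) = 1 − 0.44231 = 0.55769
Ratio = 0.02923 / 0.55769 = 0.05241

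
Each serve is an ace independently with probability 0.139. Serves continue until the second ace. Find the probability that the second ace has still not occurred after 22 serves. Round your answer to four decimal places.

0.1691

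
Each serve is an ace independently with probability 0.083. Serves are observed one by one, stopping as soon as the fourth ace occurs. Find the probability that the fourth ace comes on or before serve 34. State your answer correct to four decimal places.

0.3111

Finishing within 34 serves ⇔ at least 4 successes in the first 34. With X ~ Binomial(34, 0.083), P(Y ≤ 34) = 1 − P(X ≤ 3).
  k=0: C(34,0)·0.083^0·0.917^34 = 0.052548
  k=1: C(34,1)·0.083^1·0.917^33 = 0.161713
  k=2: C(34,2)·0.083^2·0.917^32 = 0.241511
  k=3: C(34,3)·0.083^3·0.917^31 = 0.233171
1 − 0.688944 = 0.311056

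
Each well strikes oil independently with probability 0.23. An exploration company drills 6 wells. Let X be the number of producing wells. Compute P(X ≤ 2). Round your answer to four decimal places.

X ~ Binomial(6, 0.23); P(X ≤ 2) = Σ C(6,k) p^k (1−p)^(6−k) over k:
  k=0: C(6,0)·0.23^0·0.77^6 = 0.208422
  k=1: C(6,1)·0.23^1·0.77^5 = 0.373536
  k=2: C(6,2)·0.23^2·0.77^4 = 0.278939
Total = 0.860898

0.8609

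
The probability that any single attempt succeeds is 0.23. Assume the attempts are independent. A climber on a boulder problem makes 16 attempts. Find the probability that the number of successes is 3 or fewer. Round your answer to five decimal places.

X ~ Binomial(16, 0.23); P(X ≤ 3) = Σ C(16,k) p^k (1−p)^(16−k) over k:
  k=0: C(16,0)·0.23^0·0.77^16 = 0.0152704
  k=1: C(16,1)·0.23^1·0.77^15 = 0.0729808
  k=2: C(16,2)·0.23^2·0.77^14 = 0.1634960
  k=3: C(16,3)·0.23^3·0.77^13 = 0.2279035
Total = 0.4796507

0.47965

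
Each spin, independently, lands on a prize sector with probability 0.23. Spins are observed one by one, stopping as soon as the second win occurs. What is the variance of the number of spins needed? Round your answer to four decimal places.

Y = total spins until the second success; negative binomial with r=2, p=0.23.
Var(Y) = r(1−p)/p² = 2·0.77 / 0.23² = 29.111531

29.1115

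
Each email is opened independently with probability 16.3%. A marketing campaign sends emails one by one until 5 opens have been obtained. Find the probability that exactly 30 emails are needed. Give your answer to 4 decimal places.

0.0320

Y = trial on which the fifth success occurs; negative binomial, r=5, p=0.163.
P(Y=30) = C(29,4) · p^5 · (1−p)^25
= 23751 · 0.00011506 · 0.011699 = 0.031971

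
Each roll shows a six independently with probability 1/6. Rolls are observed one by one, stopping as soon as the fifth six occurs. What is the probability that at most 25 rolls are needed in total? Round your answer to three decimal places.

0.406

Finishing within 25 rolls ⇔ at least 5 successes in the first 25. With X ~ Binomial(25, 0.166667), P(Y ≤ 25) = 1 − P(X ≤ 4).
  k=0: C(25,0)·0.166667^0·0.833333^25 = 0.01048
  k=1: C(25,1)·0.166667^1·0.833333^24 = 0.05241
  k=2: C(25,2)·0.166667^2·0.833333^23 = 0.12579
  k=3: C(25,3)·0.166667^3·0.833333^22 = 0.19288
  k=4: C(25,4)·0.166667^4·0.833333^21 = 0.21217
1 − 0.59373 = 0.40627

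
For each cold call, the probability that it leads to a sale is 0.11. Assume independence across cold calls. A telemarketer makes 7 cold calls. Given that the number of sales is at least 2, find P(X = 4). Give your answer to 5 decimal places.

0.02064

X ~ Binomial(7, 0.11). Want P(X=4 | X≥2) = P(X=4) / P(X≥2).
P(X=4) = C(7,4)·0.11^4·0.89^3 = 0.0036125
P(X≥2) = 1 − 0.4423133 − 0.3826756 = 0.1750111
Ratio = 0.0036125 / 0.1750111 = 0.0206416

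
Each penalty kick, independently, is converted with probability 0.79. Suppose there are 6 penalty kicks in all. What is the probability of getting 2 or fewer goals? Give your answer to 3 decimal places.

0.020

X ~ Binomial(6, 0.79); P(X ≤ 2) = Σ C(6,k) p^k (1−p)^(6−k) over k:
  k=0: C(6,0)·0.79^0·0.21^6 = 0.00009
  k=1: C(6,1)·0.79^1·0.21^5 = 0.00194
  k=2: C(6,2)·0.79^2·0.21^4 = 0.01821
Total = 0.02023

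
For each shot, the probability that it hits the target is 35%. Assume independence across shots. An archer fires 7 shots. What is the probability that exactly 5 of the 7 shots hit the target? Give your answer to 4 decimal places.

X ~ Binomial(n=7, p=0.35).
P(X=5) = C(7,5) · p^5 · (1−p)^2
= 21 · 0.0052522 · 0.4225 = 0.046600

0.0466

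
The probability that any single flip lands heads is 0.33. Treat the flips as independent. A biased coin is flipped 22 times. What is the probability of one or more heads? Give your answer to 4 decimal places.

P(at least one) = 1 − P(none) = 1 − (1 − 0.33)^22
= 1 − 0.000149 = 0.999851

0.9999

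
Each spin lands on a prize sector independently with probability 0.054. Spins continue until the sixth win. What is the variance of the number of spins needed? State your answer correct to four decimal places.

1946.5021

Y = total spins until the sixth success; negative binomial with r=6, p=0.054.
Var(Y) = r(1−p)/p² = 6·0.946 / 0.054² = 1946.502058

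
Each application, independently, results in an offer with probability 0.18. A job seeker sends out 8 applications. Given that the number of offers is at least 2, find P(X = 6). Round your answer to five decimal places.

0.00147

X ~ Binomial(8, 0.18). Want P(X=6 | X≥2) = P(X=6) / P(X≥2).
P(X=6) = C(8,6)·0.18^6·0.82^2 = 0.0006404
P(X≥2) = 1 − 0.2044141 − 0.3589711 = 0.4366148
Ratio = 0.0006404 / 0.4366148 = 0.0014666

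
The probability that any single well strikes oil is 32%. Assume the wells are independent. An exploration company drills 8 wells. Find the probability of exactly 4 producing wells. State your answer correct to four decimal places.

X ~ Binomial(n=8, p=0.32).
P(X=4) = C(8,4) · p^4 · (1−p)^4
= 70 · 0.010486 · 0.21381 = 0.156940

0.1569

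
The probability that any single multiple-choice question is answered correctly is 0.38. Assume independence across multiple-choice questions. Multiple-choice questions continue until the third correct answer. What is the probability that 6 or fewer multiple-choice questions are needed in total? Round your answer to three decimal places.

0.414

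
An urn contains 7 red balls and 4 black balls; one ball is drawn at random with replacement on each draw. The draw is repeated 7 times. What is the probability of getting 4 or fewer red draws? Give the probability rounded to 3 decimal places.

0.499

X ~ Binomial(7, 0.636364); P(X ≤ 4) = Σ C(7,k) p^k (1−p)^(7−k) over k:
  k=0: C(7,0)·0.636364^0·0.363636^7 = 0.00084
  k=1: C(7,1)·0.636364^1·0.363636^6 = 0.01030
  k=2: C(7,2)·0.636364^2·0.363636^5 = 0.05407
  k=3: C(7,3)·0.636364^3·0.363636^4 = 0.15771
  k=4: C(7,4)·0.636364^4·0.363636^3 = 0.27599
Total = 0.49891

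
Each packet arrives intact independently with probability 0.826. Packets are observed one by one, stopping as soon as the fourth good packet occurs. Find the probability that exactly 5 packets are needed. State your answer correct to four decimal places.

0.3240

Y = trial on which the fourth success occurs; negative binomial, r=4, p=0.826.
P(Y=5) = C(4,3) · p^4 · (1−p)^1
= 4 · 0.4655 · 0.174 = 0.323988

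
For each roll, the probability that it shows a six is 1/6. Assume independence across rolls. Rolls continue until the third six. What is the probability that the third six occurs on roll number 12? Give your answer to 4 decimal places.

Y = trial on which the third success occurs; negative binomial, r=3, p=0.166667.
P(Y=12) = C(11,2) · p^3 · (1−p)^9
= 55 · 0.0046296 · 0.19381 = 0.049349

0.0493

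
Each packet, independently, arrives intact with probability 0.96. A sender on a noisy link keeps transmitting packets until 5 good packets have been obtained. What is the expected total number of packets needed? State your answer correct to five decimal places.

Y = total packets until the fifth success; negative binomial with r=5, p=0.96.
E[Y] = r / p = 5 / 0.96 = 5.2083333

5.20833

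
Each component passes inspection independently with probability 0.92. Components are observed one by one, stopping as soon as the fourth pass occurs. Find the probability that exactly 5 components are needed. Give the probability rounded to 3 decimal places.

0.229

Y = trial on which the fourth success occurs; negative binomial, r=4, p=0.92.
P(Y=5) = C(4,3) · p^4 · (1−p)^1
= 4 · 0.71639 · 0.08 = 0.22925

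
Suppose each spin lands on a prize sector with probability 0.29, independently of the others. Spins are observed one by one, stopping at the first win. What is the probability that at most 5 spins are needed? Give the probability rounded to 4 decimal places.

0.8196

Y = number of spins to the first success; geometric, p = 0.29.
P(Y ≤ 5) = 1 − (1−p)^5 = 1 − 0.180423 = 0.819577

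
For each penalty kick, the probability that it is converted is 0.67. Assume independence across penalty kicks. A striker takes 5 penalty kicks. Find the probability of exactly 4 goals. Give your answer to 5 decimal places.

0.33249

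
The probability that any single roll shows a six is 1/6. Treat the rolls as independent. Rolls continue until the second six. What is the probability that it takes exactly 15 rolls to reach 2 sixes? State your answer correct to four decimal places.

0.0363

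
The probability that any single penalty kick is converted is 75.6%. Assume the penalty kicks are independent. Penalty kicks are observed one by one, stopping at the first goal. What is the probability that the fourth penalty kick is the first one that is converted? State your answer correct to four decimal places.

0.0110

Geometric (trials to first success), p = 0.756.
P(Y = 4) = (1−p)^3 · p = 0.014527 · 0.756 = 0.010982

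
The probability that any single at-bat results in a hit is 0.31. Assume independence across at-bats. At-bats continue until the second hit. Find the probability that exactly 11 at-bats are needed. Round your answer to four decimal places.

Y = trial on which the second success occurs; negative binomial, r=2, p=0.31.
P(Y=11) = C(10,1) · p^2 · (1−p)^9
= 10 · 0.0961 · 0.035452 = 0.034069

0.0341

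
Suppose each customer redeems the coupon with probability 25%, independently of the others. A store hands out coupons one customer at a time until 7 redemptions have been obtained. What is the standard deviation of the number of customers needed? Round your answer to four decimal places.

9.1652

Y = total customers until the seventh success; negative binomial with r=7, p=0.25.
SD(Y) = √[r(1−p)/p²] = √(84.000000) = 9.165151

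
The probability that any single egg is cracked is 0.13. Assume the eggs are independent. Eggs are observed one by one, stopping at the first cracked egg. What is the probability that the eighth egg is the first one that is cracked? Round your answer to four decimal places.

0.0490

Geometric (trials to first success), p = 0.13.
P(Y = 8) = (1−p)^7 · p = 0.37725 · 0.13 = 0.049043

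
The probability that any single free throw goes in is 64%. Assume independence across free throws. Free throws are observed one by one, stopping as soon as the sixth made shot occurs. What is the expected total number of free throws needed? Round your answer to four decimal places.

Y = total free throws until the sixth success; negative binomial with r=6, p=0.64.
E[Y] = r / p = 6 / 0.64 = 9.375000

9.3750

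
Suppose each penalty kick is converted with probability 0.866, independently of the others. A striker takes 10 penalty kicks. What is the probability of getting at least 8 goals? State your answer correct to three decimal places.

X ~ Binomial(10, 0.866); P(X ≥ 8) = Σ C(10,k) p^k (1−p)^(10−k) over k:
  k=8: C(10,8)·0.866^8·0.134^2 = 0.25560
  k=9: C(10,9)·0.866^9·0.134^1 = 0.36708
  k=10: C(10,10)·0.866^10·0.134^0 = 0.23724
Total = 0.85992

0.860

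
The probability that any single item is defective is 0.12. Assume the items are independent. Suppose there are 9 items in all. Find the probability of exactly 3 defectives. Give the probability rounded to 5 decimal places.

X ~ Binomial(n=9, p=0.12).
P(X=3) = C(9,3) · p^3 · (1−p)^6
= 84 · 0.001728 · 0.4644 = 0.0674092

0.06741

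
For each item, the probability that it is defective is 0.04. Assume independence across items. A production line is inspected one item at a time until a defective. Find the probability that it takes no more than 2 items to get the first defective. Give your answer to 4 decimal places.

0.0784

Y = number of items to the first success; geometric, p = 0.04.
P(Y ≤ 2) = 1 − (1−p)^2 = 1 − 0.921600 = 0.078400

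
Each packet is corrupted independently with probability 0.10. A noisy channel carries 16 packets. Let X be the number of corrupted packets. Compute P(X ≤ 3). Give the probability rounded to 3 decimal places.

X ~ Binomial(16, 0.10); P(X ≤ 3) = Σ C(16,k) p^k (1−p)^(16−k) over k:
  k=0: C(16,0)·0.10^0·0.90^16 = 0.18530
  k=1: C(16,1)·0.10^1·0.90^15 = 0.32943
  k=2: C(16,2)·0.10^2·0.90^14 = 0.27452
  k=3: C(16,3)·0.10^3·0.90^13 = 0.14234
Total = 0.93159

0.932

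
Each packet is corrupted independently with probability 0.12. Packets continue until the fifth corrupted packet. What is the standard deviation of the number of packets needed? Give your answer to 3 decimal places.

17.480

Y = total packets until the fifth success; negative binomial with r=5, p=0.12.
SD(Y) = √[r(1−p)/p²] = √(305.55556) = 17.48015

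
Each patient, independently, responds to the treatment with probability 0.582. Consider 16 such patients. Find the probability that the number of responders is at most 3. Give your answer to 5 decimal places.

X ~ Binomial(16, 0.582); P(X ≤ 3) = Σ C(16,k) p^k (1−p)^(16−k) over k:
  k=0: C(16,0)·0.582^0·0.418^16 = 0.0000009
  k=1: C(16,1)·0.582^1·0.418^15 = 0.0000194
  k=2: C(16,2)·0.582^2·0.418^14 = 0.0002021
  k=3: C(16,3)·0.582^3·0.418^13 = 0.0013130
Total = 0.0015352

0.00154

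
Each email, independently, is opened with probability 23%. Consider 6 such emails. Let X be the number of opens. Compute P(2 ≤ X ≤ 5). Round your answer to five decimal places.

0.41789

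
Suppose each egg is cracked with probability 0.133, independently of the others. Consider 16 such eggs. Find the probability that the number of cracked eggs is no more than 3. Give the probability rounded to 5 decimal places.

0.84601

X ~ Binomial(16, 0.133); P(X ≤ 3) = Σ C(16,k) p^k (1−p)^(16−k) over k:
  k=0: C(16,0)·0.133^0·0.867^16 = 0.1019308
  k=1: C(16,1)·0.133^1·0.867^15 = 0.2501832
  k=2: C(16,2)·0.133^2·0.867^14 = 0.2878405
  k=3: C(16,3)·0.133^3·0.867^13 = 0.2060588
Total = 0.8460133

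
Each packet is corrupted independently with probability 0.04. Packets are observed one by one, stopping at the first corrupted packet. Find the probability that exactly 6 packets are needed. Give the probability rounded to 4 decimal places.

0.0326

Geometric (trials to first success), p = 0.04.
P(Y = 6) = (1−p)^5 · p = 0.81537 · 0.04 = 0.032615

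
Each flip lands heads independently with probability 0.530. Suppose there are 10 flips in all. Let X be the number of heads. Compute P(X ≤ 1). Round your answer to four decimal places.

0.0065

X ~ Binomial(10, 0.53); P(X ≤ 1) = Σ C(10,k) p^k (1−p)^(10−k) over k:
  k=0: C(10,0)·0.53^0·0.47^10 = 0.000526
  k=1: C(10,1)·0.53^1·0.47^9 = 0.005931
Total = 0.006457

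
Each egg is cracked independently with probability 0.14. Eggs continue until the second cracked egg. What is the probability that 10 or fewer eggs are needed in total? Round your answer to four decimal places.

Finishing within 10 eggs ⇔ at least 2 successes in the first 10. With X ~ Binomial(10, 0.14), P(Y ≤ 10) = 1 − P(X ≤ 1).
  k=0: C(10,0)·0.14^0·0.86^10 = 0.221302
  k=1: C(10,1)·0.14^1·0.86^9 = 0.360258
1 − 0.581560 = 0.418440

0.4184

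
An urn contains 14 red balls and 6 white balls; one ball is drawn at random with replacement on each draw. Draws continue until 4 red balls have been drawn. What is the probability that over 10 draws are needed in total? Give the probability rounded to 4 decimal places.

0.0106

Needing more than 10 draws ⇔ fewer than 4 successes in the first 10. With X ~ Binomial(10, 0.70), P(Y > 10) = P(X ≤ 3).
  k=0: C(10,0)·0.70^0·0.30^10 = 0.000006
  k=1: C(10,1)·0.70^1·0.30^9 = 0.000138
  k=2: C(10,2)·0.70^2·0.30^8 = 0.001447
  k=3: C(10,3)·0.70^3·0.30^7 = 0.009002
P(X ≤ 3) = 0.010592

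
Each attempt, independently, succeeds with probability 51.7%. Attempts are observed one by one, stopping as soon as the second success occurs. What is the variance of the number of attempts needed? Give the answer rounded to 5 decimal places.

Y = total attempts until the second success; negative binomial with r=2, p=0.517.
Var(Y) = r(1−p)/p² = 2·0.483 / 0.517² = 3.6140657

3.61407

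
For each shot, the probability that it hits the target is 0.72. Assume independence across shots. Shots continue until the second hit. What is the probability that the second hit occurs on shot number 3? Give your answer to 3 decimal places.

Y = trial on which the second success occurs; negative binomial, r=2, p=0.72.
P(Y=3) = C(2,1) · p^2 · (1−p)^1
= 2 · 0.5184 · 0.28 = 0.29030

0.290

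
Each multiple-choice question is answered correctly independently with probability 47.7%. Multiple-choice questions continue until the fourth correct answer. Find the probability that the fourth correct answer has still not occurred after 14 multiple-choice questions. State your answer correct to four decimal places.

Needing more than 14 multiple-choice questions ⇔ fewer than 4 successes in the first 14. With X ~ Binomial(14, 0.477), P(Y > 14) = P(X ≤ 3).
  k=0: C(14,0)·0.477^0·0.523^14 = 0.000115
  k=1: C(14,1)·0.477^1·0.523^13 = 0.001463
  k=2: C(14,2)·0.477^2·0.523^12 = 0.008672
  k=3: C(14,3)·0.477^3·0.523^11 = 0.031636
P(X ≤ 3) = 0.041884

0.0419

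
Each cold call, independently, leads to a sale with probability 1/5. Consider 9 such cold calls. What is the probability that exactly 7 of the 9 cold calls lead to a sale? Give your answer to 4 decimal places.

0.0003

X ~ Binomial(n=9, p=0.20).
P(X=7) = C(9,7) · p^7 · (1−p)^2
= 36 · 1.28e-05 · 0.64 = 0.000295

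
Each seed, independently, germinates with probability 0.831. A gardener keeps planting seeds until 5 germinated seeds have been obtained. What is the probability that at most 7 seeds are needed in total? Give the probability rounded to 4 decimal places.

0.9009

Finishing within 7 seeds ⇔ at least 5 successes in the first 7. With X ~ Binomial(7, 0.831), P(Y ≤ 7) = 1 − P(X ≤ 4).
  k=0: C(7,0)·0.831^0·0.169^7 = 0.000004
  k=1: C(7,1)·0.831^1·0.169^6 = 0.000136
  k=2: C(7,2)·0.831^2·0.169^5 = 0.001999
  k=3: C(7,3)·0.831^3·0.169^4 = 0.016384
  k=4: C(7,4)·0.831^4·0.169^3 = 0.080562
1 − 0.099085 = 0.900915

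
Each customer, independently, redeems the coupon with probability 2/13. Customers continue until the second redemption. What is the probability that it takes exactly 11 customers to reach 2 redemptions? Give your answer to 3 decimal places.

Y = trial on which the second success occurs; negative binomial, r=2, p=0.153846.
P(Y=11) = C(10,1) · p^2 · (1−p)^9
= 10 · 0.023669 · 0.22235 = 0.05263

0.053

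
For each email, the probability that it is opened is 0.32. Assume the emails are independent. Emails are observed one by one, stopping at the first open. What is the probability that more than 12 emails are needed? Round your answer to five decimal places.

Y = number of emails to the first success; geometric, p = 0.32.
P(Y > 12) = P(first 12 all fail) = (1−p)^12 = 0.0097748

0.00977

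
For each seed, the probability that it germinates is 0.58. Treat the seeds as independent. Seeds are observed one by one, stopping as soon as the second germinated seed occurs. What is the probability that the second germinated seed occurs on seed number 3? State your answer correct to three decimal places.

0.283

Y = trial on which the second success occurs; negative binomial, r=2, p=0.58.
P(Y=3) = C(2,1) · p^2 · (1−p)^1
= 2 · 0.3364 · 0.42 = 0.28258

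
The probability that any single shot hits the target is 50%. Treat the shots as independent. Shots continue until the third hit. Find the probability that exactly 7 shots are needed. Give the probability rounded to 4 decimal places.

Y = trial on which the third success occurs; negative binomial, r=3, p=0.50.
P(Y=7) = C(6,2) · p^3 · (1−p)^4
= 15 · 0.125 · 0.0625 = 0.117188

0.1172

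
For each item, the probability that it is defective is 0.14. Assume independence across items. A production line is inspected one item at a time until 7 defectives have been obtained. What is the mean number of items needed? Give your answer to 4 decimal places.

Y = total items until the seventh success; negative binomial with r=7, p=0.14.
E[Y] = r / p = 7 / 0.14 = 50.000000

50.0000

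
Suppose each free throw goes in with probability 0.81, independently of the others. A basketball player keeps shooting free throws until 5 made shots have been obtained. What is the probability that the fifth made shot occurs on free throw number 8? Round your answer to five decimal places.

Y = trial on which the fifth success occurs; negative binomial, r=5, p=0.81.
P(Y=8) = C(7,4) · p^5 · (1−p)^3
= 35 · 0.34868 · 0.006859 = 0.0837055

0.08371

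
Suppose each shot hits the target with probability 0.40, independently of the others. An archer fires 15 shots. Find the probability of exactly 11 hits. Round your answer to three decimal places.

0.007

X ~ Binomial(n=15, p=0.40).
P(X=11) = C(15,11) · p^11 · (1−p)^4
= 1365 · 4.1943e-05 · 0.1296 = 0.00742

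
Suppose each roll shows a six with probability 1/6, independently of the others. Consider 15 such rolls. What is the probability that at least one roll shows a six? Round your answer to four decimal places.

P(at least one) = 1 − P(none) = 1 − (1 − 0.166667)^15
= 1 − 0.064905 = 0.935095

0.9351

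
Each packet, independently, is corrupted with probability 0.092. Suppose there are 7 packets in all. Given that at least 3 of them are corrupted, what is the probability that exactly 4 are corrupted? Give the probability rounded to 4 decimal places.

0.0915

X ~ Binomial(7, 0.092). Want P(X=4 | X≥3) = P(X=4) / P(X≥3).
P(X=4) = C(7,4)·0.092^4·0.908^3 = 0.001877
P(X≥3) = 1 − 0.508863 − 0.360912 − 0.109704 = 0.020521
Ratio = 0.001877 / 0.020521 = 0.091471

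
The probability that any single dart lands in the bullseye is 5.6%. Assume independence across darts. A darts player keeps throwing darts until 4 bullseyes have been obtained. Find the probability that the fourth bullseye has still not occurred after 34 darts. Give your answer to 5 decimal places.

Needing more than 34 darts ⇔ fewer than 4 successes in the first 34. With X ~ Binomial(34, 0.056), P(Y > 34) = P(X ≤ 3).
  k=0: C(34,0)·0.056^0·0.944^34 = 0.1409444
  k=1: C(34,1)·0.056^1·0.944^33 = 0.2842777
  k=2: C(34,2)·0.056^2·0.944^32 = 0.2782548
  k=3: C(34,3)·0.056^3·0.944^31 = 0.1760709
P(X ≤ 3) = 0.8795478

0.87955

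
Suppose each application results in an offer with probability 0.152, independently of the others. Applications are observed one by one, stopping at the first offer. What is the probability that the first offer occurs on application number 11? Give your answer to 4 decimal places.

0.0292

Geometric (trials to first success), p = 0.152.
P(Y = 11) = (1−p)^10 · p = 0.19229 · 0.152 = 0.029228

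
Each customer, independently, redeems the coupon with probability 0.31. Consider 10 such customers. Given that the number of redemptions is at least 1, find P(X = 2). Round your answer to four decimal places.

X ~ Binomial(10, 0.31). Want P(X=2 | X≥1) = P(X=2) / P(X≥1).
P(X=2) = C(10,2)·0.31^2·0.69^8 = 0.222192
P(X≥1) = 1 − 0.024462 = 0.975538
Ratio = 0.222192 / 0.975538 = 0.227764

0.2278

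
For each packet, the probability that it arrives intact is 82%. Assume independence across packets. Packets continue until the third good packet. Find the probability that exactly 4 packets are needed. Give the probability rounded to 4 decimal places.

0.2977

Y = trial on which the third success occurs; negative binomial, r=3, p=0.82.
P(Y=4) = C(3,2) · p^3 · (1−p)^1
= 3 · 0.55137 · 0.18 = 0.297739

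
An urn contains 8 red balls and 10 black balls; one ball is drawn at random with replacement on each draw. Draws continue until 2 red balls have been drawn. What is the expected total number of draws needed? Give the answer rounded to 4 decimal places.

4.5000

Y = total draws until the second success; negative binomial with r=2, p=0.444444.
E[Y] = r / p = 2 / 0.444444 = 4.500000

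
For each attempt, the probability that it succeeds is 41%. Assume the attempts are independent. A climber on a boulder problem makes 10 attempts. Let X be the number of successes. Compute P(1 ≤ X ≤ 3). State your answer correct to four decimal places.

0.3524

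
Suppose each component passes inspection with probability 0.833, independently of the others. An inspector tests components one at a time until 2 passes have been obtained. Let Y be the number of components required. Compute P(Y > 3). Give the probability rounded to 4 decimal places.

0.0744

Needing more than 3 components ⇔ fewer than 2 successes in the first 3. With X ~ Binomial(3, 0.833), P(Y > 3) = P(X ≤ 1).
  k=0: C(3,0)·0.833^0·0.167^3 = 0.004657
  k=1: C(3,1)·0.833^1·0.167^2 = 0.069695
P(X ≤ 1) = 0.074352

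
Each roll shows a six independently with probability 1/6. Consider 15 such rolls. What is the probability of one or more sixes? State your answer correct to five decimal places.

0.93509

P(at least one) = 1 − P(none) = 1 − (1 − 0.166667)^15
= 1 − 0.0649055 = 0.9350945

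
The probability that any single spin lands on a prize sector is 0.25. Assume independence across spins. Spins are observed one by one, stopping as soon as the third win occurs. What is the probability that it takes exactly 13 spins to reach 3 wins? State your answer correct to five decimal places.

Y = trial on which the third success occurs; negative binomial, r=3, p=0.25.
P(Y=13) = C(12,2) · p^3 · (1−p)^10
= 66 · 0.015625 · 0.056314 = 0.0580733

0.05807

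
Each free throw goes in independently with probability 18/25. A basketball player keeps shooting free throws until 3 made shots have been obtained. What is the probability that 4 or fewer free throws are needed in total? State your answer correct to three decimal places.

Finishing within 4 free throws ⇔ at least 3 successes in the first 4. With X ~ Binomial(4, 0.72), P(Y ≤ 4) = 1 − P(X ≤ 2).
  k=0: C(4,0)·0.72^0·0.28^4 = 0.00615
  k=1: C(4,1)·0.72^1·0.28^3 = 0.06322
  k=2: C(4,2)·0.72^2·0.28^2 = 0.24386
1 − 0.31322 = 0.68678

0.687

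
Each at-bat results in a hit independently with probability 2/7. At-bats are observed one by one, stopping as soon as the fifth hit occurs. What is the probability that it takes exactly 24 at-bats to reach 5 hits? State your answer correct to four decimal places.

Y = trial on which the fifth success occurs; negative binomial, r=5, p=0.285714.
P(Y=24) = C(23,4) · p^5 · (1−p)^19
= 8855 · 0.001904 · 0.0016733 = 0.028211

0.0282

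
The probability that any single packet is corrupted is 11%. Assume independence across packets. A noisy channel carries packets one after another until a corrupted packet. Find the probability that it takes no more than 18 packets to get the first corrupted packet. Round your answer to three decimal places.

Y = number of packets to the first success; geometric, p = 0.11.
P(Y ≤ 18) = 1 − (1−p)^18 = 1 − 0.12275 = 0.87725

0.877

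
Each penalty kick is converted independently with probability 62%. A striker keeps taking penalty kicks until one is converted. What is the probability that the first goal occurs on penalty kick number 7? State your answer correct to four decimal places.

Geometric (trials to first success), p = 0.62.
P(Y = 7) = (1−p)^6 · p = 0.0030109 · 0.62 = 0.001867

0.0019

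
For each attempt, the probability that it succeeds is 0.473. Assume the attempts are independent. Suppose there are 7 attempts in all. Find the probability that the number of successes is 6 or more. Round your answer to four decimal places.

X ~ Binomial(7, 0.473); P(X ≥ 6) = Σ C(7,k) p^k (1−p)^(7−k) over k:
  k=6: C(7,6)·0.473^6·0.527^1 = 0.041312
  k=7: C(7,7)·0.473^7·0.527^0 = 0.005297
Total = 0.046609

0.0466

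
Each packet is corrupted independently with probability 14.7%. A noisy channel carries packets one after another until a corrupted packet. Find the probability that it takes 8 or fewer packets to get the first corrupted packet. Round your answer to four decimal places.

Y = number of packets to the first success; geometric, p = 0.147.
P(Y ≤ 8) = 1 − (1−p)^8 = 1 − 0.280280 = 0.719720

0.7197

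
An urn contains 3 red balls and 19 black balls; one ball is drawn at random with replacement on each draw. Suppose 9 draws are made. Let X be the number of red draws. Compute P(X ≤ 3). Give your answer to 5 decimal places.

0.97539

X ~ Binomial(9, 0.136364); P(X ≤ 3) = Σ C(9,k) p^k (1−p)^(9−k) over k:
  k=0: C(9,0)·0.136364^0·0.863636^9 = 0.2672873
  k=1: C(9,1)·0.136364^1·0.863636^8 = 0.3798293
  k=2: C(9,2)·0.136364^2·0.863636^7 = 0.2398922
  k=3: C(9,3)·0.136364^3·0.863636^6 = 0.0883813
Total = 0.9753901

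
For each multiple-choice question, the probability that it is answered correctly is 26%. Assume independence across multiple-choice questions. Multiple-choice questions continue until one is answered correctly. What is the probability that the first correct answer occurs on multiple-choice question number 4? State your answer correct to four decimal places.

0.1054

Geometric (trials to first success), p = 0.26.
P(Y = 4) = (1−p)^3 · p = 0.40522 · 0.26 = 0.105358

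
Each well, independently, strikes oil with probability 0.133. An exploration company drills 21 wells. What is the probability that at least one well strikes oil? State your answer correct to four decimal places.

P(at least one) = 1 − P(none) = 1 − (1 − 0.133)^21
= 1 − 0.049935 = 0.950065

0.9501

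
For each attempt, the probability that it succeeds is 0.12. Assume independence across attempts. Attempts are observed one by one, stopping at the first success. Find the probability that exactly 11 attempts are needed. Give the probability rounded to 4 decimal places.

0.0334

Geometric (trials to first success), p = 0.12.
P(Y = 11) = (1−p)^10 · p = 0.2785 · 0.12 = 0.033420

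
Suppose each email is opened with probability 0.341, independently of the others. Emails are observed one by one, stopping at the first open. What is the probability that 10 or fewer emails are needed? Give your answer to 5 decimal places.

0.98455

Y = number of emails to the first success; geometric, p = 0.341.
P(Y ≤ 10) = 1 − (1−p)^10 = 1 − 0.0154474 = 0.9845526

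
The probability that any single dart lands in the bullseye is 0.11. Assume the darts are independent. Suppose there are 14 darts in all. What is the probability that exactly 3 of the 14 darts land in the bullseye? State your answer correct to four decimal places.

X ~ Binomial(n=14, p=0.11).
P(X=3) = C(14,3) · p^3 · (1−p)^11
= 364 · 0.001331 · 0.27752 = 0.134453

0.1345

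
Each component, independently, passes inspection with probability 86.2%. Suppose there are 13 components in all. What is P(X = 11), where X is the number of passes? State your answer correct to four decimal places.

X ~ Binomial(n=13, p=0.862).
P(X=11) = C(13,11) · p^11 · (1−p)^2
= 78 · 0.19525 · 0.019044 = 0.290023

0.2900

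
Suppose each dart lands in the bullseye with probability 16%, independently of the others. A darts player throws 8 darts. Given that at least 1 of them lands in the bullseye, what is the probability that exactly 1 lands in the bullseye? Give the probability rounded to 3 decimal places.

0.502

X ~ Binomial(8, 0.16). Want P(X=1 | X≥1) = P(X=1) / P(X≥1).
P(X=1) = C(8,1)·0.16^1·0.84^7 = 0.37772
P(X≥1) = 1 − 0.24788 = 0.75212
Ratio = 0.37772 / 0.75212 = 0.50220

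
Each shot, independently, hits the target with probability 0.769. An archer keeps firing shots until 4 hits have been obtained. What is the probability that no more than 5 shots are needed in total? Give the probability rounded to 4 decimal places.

Finishing within 5 shots ⇔ at least 4 successes in the first 5. With X ~ Binomial(5, 0.769), P(Y ≤ 5) = 1 − P(X ≤ 3).
  k=0: C(5,0)·0.769^0·0.231^5 = 0.000658
  k=1: C(5,1)·0.769^1·0.231^4 = 0.010948
  k=2: C(5,2)·0.769^2·0.231^3 = 0.072893
  k=3: C(5,3)·0.769^3·0.231^2 = 0.242663
1 − 0.327162 = 0.672838

0.6728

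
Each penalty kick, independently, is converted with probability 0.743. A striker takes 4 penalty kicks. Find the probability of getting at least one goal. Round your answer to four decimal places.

P(at least one) = 1 − P(none) = 1 − (1 − 0.743)^4
= 1 − 0.004362 = 0.995638

0.9956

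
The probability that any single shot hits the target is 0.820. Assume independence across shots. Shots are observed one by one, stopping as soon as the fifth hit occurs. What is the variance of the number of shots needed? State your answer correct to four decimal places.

1.3385

Y = total shots until the fifth success; negative binomial with r=5, p=0.82.
Var(Y) = r(1−p)/p² = 5·0.18 / 0.82² = 1.338489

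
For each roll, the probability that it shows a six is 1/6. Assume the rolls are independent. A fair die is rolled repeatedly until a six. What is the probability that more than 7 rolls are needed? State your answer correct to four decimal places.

0.2791

Y = number of rolls to the first success; geometric, p = 0.166667.
P(Y > 7) = P(first 7 all fail) = (1−p)^7 = 0.279082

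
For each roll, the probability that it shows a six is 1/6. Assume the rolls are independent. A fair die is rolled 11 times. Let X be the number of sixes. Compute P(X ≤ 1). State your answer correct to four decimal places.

X ~ Binomial(11, 0.166667); P(X ≤ 1) = Σ C(11,k) p^k (1−p)^(11−k) over k:
  k=0: C(11,0)·0.166667^0·0.833333^11 = 0.134588
  k=1: C(11,1)·0.166667^1·0.833333^10 = 0.296094
Total = 0.430682

0.4307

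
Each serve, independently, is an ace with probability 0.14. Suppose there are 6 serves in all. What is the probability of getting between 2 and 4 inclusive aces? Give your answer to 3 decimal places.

0.200

X ~ Binomial(6, 0.14); P(2 ≤ X ≤ 4) = Σ C(6,k) p^k (1−p)^(6−k) over k:
  k=2: C(6,2)·0.14^2·0.86^4 = 0.16082
  k=3: C(6,3)·0.14^3·0.86^3 = 0.03491
  k=4: C(6,4)·0.14^4·0.86^2 = 0.00426
Total = 0.19999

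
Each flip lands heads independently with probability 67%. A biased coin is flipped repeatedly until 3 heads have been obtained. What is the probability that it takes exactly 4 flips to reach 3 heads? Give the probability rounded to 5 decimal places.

0.29776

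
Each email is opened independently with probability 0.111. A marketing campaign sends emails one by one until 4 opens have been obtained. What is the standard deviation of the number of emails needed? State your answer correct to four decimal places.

Y = total emails until the fourth success; negative binomial with r=4, p=0.111.
SD(Y) = √[r(1−p)/p²] = √(288.612937) = 16.988612

16.9886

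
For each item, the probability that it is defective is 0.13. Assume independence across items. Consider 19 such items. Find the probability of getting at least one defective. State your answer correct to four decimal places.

P(at least one) = 1 − P(none) = 1 − (1 − 0.13)^19
= 1 − 0.070936 = 0.929064

0.9291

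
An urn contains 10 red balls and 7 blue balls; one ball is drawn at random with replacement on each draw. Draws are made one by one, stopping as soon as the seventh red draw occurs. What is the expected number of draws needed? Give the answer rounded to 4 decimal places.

11.9000

Y = total draws until the seventh success; negative binomial with r=7, p=0.588235.
E[Y] = r / p = 7 / 0.588235 = 11.900000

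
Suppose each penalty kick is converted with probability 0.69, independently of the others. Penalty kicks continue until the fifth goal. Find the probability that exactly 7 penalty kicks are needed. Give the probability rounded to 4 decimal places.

0.2255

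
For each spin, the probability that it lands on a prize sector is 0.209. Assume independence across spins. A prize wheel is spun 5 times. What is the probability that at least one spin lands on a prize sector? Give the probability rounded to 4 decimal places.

P(at least one) = 1 − P(none) = 1 − (1 − 0.209)^5
= 1 − 0.309658 = 0.690342

0.6903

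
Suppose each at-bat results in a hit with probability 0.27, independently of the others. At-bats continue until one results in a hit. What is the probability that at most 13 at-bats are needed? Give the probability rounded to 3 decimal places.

Y = number of at-bats to the first success; geometric, p = 0.27.
P(Y ≤ 13) = 1 − (1−p)^13 = 1 − 0.01672 = 0.98328

0.983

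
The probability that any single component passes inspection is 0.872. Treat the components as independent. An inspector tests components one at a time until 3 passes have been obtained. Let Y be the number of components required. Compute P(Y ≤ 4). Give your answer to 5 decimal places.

Finishing within 4 components ⇔ at least 3 successes in the first 4. With X ~ Binomial(4, 0.872), P(Y ≤ 4) = 1 − P(X ≤ 2).
  k=0: C(4,0)·0.872^0·0.128^4 = 0.0002684
  k=1: C(4,1)·0.872^1·0.128^3 = 0.0073149
  k=2: C(4,2)·0.872^2·0.128^2 = 0.0747488
1 − 0.0823321 = 0.9176679

0.91767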